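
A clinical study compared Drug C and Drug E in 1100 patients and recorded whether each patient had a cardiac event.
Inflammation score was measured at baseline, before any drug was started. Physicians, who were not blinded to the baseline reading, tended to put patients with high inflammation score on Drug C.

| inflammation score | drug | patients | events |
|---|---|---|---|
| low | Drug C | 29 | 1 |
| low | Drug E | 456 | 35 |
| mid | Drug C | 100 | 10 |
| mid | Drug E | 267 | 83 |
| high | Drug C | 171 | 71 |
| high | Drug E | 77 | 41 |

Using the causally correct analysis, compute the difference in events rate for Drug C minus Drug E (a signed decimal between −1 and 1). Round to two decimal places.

The inflammation score-specific comparison favours Drug C throughout, but the pooled figures favour Drug E. The question is whether to condition on inflammation score.
Here inflammation score is a common cause — it drives both which drug a case falls under and the outcome. The crude comparison mixes populations; the stratum-specific rates are the causally relevant ones.
Adjusting over the population distribution of inflammation score: 0.441·(0.034−0.077) + 0.334·(0.100−0.311) + 0.225·(0.415−0.532) = -0.115.

-0.12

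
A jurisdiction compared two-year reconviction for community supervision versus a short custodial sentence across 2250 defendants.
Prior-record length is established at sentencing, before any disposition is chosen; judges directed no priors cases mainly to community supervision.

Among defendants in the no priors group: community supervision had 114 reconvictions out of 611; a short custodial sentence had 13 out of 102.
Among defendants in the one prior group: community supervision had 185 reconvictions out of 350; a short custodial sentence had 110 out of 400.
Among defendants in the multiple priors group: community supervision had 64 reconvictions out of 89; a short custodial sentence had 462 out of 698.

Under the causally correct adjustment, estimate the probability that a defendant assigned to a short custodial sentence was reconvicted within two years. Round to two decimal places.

The prior-record length-specific comparison favours a short custodial sentence throughout, but the pooled figures favour community supervision. The question is whether to condition on prior-record length.
The imbalance in prior-record length arose from how defendants were allocated, not from anything the disposition did; and prior-record length independently affects the outcome. The pooled gap is confounded — condition on prior-record length.
Standardising a short custodial sentence to the population prior-record length mix: 0.317·13/102 + 0.333·110/400 + 0.350·462/698 = 0.364.

0.36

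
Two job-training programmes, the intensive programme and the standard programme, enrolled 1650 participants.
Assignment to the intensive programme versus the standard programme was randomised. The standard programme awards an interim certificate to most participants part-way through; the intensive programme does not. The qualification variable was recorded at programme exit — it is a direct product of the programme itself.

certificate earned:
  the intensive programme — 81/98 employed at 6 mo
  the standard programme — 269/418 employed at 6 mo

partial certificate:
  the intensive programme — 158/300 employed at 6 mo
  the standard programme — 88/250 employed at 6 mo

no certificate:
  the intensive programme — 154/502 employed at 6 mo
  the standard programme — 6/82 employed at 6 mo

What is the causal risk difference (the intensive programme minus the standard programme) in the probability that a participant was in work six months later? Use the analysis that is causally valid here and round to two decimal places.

-0.05

The qualification attained during the programme-specific comparison favours the intensive programme throughout, but the pooled figures favour the standard programme. The question is whether to condition on qualification attained during the programme.
The distribution of qualification attained during the programme is itself part of what the programme does — it is an intermediate outcome. Holding it fixed would remove that part of the effect; the total effect is the pooled difference.
The causal difference is the pooled difference: 0.437 − 0.484 = -0.047.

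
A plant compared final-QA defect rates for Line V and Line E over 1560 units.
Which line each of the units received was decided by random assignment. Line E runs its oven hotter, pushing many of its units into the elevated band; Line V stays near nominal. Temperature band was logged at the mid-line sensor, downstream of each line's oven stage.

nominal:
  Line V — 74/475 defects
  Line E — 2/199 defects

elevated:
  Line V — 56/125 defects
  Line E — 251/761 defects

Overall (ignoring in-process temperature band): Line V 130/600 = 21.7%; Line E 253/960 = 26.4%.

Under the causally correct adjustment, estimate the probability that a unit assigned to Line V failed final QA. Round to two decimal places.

The in-process temperature band-specific comparison favours Line E throughout, but the pooled figures favour Line V. The question is whether to condition on in-process temperature band.
In-process temperature band is recorded after the line and is itself shifted by it — it sits on the causal path from line to outcome. Conditioning on a mediator would strip out part of the effect we want; the pooled comparison gives the total causal effect.
So P(outcome | do(Line V)) is just the pooled rate for Line V: 130/600 = 0.217.

0.22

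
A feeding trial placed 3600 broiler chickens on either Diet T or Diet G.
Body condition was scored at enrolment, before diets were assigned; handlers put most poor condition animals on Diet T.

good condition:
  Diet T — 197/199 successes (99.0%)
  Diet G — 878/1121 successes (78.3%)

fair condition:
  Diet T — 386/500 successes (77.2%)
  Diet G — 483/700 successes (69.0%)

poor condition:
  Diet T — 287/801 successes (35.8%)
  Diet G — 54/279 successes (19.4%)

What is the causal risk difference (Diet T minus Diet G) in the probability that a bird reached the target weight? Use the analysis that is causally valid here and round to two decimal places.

Diet T is higher inside every starting body condition stratum but Diet G is higher in aggregate. Whether to stratify depends on how starting body condition relates to the diet.
Nothing the diet does changes starting body condition; the imbalance is an allocation artefact. With starting body condition also predicting the outcome, the pooled figure is confounded, and the within-stratum comparison is the causal one.
Adjusting over the population distribution of starting body condition: 0.367·(0.990−0.783) + 0.333·(0.772−0.690) + 0.300·(0.358−0.194) = +0.153.

+0.15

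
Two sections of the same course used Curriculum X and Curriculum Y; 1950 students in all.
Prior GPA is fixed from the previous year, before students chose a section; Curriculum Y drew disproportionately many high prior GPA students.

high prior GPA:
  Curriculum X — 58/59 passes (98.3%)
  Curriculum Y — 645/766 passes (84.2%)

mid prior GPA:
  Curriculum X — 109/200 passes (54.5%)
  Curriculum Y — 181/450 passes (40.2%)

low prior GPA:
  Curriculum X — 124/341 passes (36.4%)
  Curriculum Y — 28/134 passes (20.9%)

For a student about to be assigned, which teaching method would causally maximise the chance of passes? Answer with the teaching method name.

Curriculum X

Prior GPA band is set before the teaching method has any effect — it is not caused by the teaching method — and it independently drives the outcome. That makes it a confounder, so the causal comparison is within prior GPA band levels.
Within each level — high prior GPA: 98.3% vs 84.2%; mid prior GPA: 54.5% vs 40.2%; low prior GPA: 36.4% vs 20.9% — Curriculum X is higher every time.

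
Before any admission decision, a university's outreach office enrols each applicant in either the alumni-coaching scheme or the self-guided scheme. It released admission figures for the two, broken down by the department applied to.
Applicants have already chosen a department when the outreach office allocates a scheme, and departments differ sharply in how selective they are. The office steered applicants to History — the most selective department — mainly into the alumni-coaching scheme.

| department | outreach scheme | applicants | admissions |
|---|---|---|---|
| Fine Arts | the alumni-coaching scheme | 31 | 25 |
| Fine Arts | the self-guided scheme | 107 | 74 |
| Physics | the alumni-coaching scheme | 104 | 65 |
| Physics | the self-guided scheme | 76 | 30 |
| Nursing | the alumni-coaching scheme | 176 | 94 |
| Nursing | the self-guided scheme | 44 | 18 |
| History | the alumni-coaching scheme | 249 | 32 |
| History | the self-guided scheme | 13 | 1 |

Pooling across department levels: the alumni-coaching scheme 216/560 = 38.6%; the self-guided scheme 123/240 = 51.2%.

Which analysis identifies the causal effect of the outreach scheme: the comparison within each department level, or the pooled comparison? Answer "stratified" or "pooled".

The imbalance in department arose from how applicants were allocated, not from anything the outreach scheme did; and department independently affects the outcome. The pooled gap is confounded — condition on department.
Within each level — Fine Arts: 80.6% vs 69.2%; Physics: 62.5% vs 39.5%; Nursing: 53.4% vs 40.9%; History: 12.9% vs 7.7% — the alumni-coaching scheme is higher every time.

stratified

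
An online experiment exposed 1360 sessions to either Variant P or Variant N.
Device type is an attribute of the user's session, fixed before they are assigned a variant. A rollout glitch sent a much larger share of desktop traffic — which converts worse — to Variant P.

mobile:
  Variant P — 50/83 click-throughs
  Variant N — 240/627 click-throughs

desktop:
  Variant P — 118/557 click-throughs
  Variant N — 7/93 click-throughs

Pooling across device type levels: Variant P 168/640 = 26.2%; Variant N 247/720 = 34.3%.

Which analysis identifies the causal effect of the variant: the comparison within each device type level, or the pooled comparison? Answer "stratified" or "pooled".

stratified

The stratified and pooled comparisons disagree (Variant P wins within each device type; Variant N wins overall), so the answer turns on the causal role of device type.
The imbalance in device type arose from how sessions were allocated, not from anything the variant did; and device type independently affects the outcome. The pooled gap is confounded — condition on device type.
Within each level — mobile: 60.2% vs 38.3%; desktop: 21.2% vs 7.5% — Variant P is higher every time.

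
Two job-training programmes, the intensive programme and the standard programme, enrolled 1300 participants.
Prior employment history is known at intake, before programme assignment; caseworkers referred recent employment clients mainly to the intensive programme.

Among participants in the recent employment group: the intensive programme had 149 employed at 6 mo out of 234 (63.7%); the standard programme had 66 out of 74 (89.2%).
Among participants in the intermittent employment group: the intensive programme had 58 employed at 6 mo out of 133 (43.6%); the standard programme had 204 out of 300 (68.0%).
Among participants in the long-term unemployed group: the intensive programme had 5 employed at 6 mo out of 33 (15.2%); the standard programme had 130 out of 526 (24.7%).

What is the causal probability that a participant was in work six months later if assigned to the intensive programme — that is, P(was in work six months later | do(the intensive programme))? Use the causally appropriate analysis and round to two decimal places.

the standard programme is higher inside every prior employment history stratum but the intensive programme is higher in aggregate. Whether to stratify depends on how prior employment history relates to the programme.
Since prior employment history is a pre-existing factor (not a product of the programme) and it affects the outcome on its own, it is a confounder. The stratified rates, not the pooled rate, identify the causal effect.
Standardising the intensive programme to the population prior employment history mix: 0.237·149/234 + 0.333·58/133 + 0.430·5/33 = 0.361.

0.36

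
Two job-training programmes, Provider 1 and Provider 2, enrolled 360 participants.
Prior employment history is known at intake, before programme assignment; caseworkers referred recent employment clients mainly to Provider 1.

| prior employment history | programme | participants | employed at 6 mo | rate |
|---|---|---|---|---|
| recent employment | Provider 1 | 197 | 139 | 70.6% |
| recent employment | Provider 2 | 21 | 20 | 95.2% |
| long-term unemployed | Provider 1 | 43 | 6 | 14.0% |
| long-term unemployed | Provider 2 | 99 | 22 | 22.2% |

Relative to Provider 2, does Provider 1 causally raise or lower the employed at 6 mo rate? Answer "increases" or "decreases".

Provider 2 is higher inside every prior employment history stratum but Provider 1 is higher in aggregate. Whether to stratify depends on how prior employment history relates to the programme.
Prior employment history satisfies the back-door criterion: it is not a descendant of the programme, and it blocks the spurious path from programme to outcome. Adjusting for it (i.e., using the within-prior employment history rates) gives the causal effect.
Within each level — recent employment: 70.6% vs 95.2%; long-term unemployed: 14.0% vs 22.2% — Provider 2 is higher every time.

decreases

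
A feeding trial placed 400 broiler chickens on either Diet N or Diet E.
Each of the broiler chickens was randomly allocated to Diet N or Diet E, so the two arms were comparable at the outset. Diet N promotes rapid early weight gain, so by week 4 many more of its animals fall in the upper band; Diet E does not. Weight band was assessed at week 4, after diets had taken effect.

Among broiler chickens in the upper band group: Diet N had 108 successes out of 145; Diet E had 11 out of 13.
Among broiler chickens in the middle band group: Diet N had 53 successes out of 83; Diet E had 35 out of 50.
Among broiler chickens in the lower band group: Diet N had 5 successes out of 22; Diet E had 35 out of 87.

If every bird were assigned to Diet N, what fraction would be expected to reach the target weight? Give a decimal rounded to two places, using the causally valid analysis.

0.66

Week-4 weight band is recorded after the diet and is itself shifted by it — it sits on the causal path from diet to outcome. Conditioning on a mediator would strip out part of the effect we want; the pooled comparison gives the total causal effect.
So P(outcome | do(Diet N)) is just the pooled rate for Diet N: 166/250 = 0.664.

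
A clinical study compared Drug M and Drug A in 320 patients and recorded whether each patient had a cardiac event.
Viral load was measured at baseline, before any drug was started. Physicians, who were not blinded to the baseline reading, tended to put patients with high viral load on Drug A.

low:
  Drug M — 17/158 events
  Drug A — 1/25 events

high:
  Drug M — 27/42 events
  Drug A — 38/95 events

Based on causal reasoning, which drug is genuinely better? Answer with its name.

Drug A

The stratified and pooled comparisons disagree (Drug A wins within each viral load; Drug M wins overall), so the answer turns on the causal role of viral load.
Viral load satisfies the back-door criterion: it is not a descendant of the drug, and it blocks the spurious path from drug to outcome. Adjusting for it (i.e., using the within-viral load rates) gives the causal effect.
Within each level — low: 10.8% vs 4.0%; high: 64.3% vs 40.0% — Drug A is lower every time.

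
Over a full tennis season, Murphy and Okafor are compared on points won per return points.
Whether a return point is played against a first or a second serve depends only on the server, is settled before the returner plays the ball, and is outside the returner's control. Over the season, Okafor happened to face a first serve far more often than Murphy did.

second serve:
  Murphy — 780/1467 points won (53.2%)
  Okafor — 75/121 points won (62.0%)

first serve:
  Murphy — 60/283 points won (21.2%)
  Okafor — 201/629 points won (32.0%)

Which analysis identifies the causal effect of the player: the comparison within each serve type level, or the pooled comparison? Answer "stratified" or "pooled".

Within every serve type level Okafor has the higher rate, yet pooled Murphy does — Simpson's reversal.
Here serve type is a common cause — it drives both which player a case falls under and the outcome. The crude comparison mixes populations; the stratum-specific rates are the causally relevant ones.
Within each level — second serve: 53.2% vs 62.0%; first serve: 21.2% vs 32.0% — Okafor is higher every time.

stratified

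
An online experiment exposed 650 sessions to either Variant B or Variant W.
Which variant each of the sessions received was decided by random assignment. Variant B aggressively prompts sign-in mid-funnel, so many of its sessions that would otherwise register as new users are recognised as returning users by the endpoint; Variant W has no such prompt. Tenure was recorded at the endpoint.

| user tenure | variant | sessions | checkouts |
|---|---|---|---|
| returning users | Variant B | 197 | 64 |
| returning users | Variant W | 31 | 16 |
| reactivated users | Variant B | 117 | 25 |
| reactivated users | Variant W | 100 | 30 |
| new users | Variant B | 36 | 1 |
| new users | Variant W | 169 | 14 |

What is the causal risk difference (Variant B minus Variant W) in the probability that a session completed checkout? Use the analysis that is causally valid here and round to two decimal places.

+0.06

User tenure lies on the pathway variant → user tenure → outcome, so adjusting for it blocks the indirect effect. For the total causal effect of variant, use the unadjusted pooled rates.
The causal difference is the pooled difference: 0.257 − 0.200 = +0.057.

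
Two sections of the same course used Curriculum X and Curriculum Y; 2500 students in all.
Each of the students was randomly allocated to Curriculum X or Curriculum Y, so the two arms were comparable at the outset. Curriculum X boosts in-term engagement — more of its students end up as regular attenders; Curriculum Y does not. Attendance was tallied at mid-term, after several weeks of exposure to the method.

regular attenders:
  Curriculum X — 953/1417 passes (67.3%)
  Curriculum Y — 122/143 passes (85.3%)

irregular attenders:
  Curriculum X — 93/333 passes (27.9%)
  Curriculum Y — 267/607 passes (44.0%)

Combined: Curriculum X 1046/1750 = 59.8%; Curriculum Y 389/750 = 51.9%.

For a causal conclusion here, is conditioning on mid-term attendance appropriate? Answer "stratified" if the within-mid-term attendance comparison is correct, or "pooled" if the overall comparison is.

pooled

The mid-term attendance-specific comparison favours Curriculum Y throughout, but the pooled figures favour Curriculum X. The question is whether to condition on mid-term attendance.
Mid-term attendance here is a post-treatment variable shaped by the teaching method; conditioning on it would introduce bias rather than remove it. The overall comparison is the causal one.
Pooled: Curriculum X 59.8% vs Curriculum Y 51.9%; Curriculum X is higher overall.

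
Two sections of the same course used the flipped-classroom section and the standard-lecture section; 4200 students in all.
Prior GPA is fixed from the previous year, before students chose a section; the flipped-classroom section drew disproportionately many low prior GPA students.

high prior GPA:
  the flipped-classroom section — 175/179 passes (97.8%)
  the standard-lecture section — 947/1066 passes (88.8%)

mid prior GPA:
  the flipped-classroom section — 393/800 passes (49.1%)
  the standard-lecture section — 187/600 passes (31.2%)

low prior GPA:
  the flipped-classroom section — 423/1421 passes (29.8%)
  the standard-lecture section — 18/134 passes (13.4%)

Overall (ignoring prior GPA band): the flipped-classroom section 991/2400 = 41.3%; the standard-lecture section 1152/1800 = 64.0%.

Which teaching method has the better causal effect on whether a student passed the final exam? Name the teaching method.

the flipped-classroom section

Nothing the teaching method does changes prior GPA band; the imbalance is an allocation artefact. With prior GPA band also predicting the outcome, the pooled figure is confounded, and the within-stratum comparison is the causal one.
Within each level — high prior GPA: 97.8% vs 88.8%; mid prior GPA: 49.1% vs 31.2%; low prior GPA: 29.8% vs 13.4% — the flipped-classroom section is higher every time.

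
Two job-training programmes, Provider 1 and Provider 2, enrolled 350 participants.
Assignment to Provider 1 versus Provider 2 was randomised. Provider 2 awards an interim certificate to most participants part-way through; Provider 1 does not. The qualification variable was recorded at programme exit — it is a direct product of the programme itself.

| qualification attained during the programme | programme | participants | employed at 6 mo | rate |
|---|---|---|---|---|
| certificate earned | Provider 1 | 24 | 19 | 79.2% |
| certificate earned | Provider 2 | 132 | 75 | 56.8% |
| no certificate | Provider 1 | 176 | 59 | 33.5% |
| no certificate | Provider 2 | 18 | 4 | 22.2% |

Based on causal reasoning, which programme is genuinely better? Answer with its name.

Provider 2

Within every qualification attained during the programme level Provider 1 has the higher rate, yet pooled Provider 2 does — Simpson's reversal.
The distribution of qualification attained during the programme is itself part of what the programme does — it is an intermediate outcome. Holding it fixed would remove that part of the effect; the total effect is the pooled difference.
Pooled: Provider 1 39.0% vs Provider 2 52.7%; Provider 2 is higher overall.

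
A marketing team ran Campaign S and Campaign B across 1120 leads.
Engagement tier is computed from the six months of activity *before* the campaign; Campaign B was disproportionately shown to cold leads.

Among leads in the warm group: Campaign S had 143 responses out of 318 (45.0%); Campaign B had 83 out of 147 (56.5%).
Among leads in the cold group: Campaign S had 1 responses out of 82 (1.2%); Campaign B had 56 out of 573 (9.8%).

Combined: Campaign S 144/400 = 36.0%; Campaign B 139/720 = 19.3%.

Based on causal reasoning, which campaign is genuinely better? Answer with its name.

Campaign B

Since engagement tier is a pre-existing factor (not a product of the campaign) and it affects the outcome on its own, it is a confounder. The stratified rates, not the pooled rate, identify the causal effect.
Within each level — warm: 45.0% vs 56.5%; cold: 1.2% vs 9.8% — Campaign B is higher every time.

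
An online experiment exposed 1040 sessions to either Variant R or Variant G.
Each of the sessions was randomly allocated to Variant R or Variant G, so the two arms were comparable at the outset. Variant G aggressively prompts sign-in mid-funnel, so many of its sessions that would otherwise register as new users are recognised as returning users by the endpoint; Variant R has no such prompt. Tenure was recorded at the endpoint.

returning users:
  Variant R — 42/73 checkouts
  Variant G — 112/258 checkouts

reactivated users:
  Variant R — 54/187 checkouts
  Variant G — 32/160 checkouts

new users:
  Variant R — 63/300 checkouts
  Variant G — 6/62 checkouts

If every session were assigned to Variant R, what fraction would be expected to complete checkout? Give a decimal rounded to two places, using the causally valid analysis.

Variant R is higher inside every user tenure stratum but Variant G is higher in aggregate. Whether to stratify depends on how user tenure relates to the variant.
User tenure here is a post-treatment variable shaped by the variant; conditioning on it would introduce bias rather than remove it. The overall comparison is the causal one.
So P(outcome | do(Variant R)) is just the pooled rate for Variant R: 159/560 = 0.284.

0.28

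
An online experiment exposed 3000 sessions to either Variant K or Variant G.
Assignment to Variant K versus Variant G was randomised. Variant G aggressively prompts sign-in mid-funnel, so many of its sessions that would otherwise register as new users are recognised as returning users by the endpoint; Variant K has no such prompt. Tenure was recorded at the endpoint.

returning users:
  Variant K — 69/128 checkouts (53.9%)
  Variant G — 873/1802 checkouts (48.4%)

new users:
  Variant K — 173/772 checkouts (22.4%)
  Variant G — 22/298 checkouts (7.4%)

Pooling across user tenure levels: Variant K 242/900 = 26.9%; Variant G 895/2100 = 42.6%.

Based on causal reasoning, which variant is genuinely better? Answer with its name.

Variant G

Variant K is higher inside every user tenure stratum but Variant G is higher in aggregate. Whether to stratify depends on how user tenure relates to the variant.
User tenure lies on the pathway variant → user tenure → outcome, so adjusting for it blocks the indirect effect. For the total causal effect of variant, use the unadjusted pooled rates.
Pooled: Variant K 26.9% vs Variant G 42.6%; Variant G is higher overall.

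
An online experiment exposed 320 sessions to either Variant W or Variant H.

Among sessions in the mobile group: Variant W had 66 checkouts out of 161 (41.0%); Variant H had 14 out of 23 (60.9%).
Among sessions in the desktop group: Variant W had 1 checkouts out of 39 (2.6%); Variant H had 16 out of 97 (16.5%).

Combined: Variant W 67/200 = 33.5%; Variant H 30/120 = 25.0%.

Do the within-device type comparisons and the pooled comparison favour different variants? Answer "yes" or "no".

yes

Within each device type level (mobile 41.0% vs 60.9%; desktop 2.6% vs 16.5%), Variant H has the higher rate every time. Pooled: 33.5% vs 25.0% — Variant W has the higher rate overall. The two comparisons disagree.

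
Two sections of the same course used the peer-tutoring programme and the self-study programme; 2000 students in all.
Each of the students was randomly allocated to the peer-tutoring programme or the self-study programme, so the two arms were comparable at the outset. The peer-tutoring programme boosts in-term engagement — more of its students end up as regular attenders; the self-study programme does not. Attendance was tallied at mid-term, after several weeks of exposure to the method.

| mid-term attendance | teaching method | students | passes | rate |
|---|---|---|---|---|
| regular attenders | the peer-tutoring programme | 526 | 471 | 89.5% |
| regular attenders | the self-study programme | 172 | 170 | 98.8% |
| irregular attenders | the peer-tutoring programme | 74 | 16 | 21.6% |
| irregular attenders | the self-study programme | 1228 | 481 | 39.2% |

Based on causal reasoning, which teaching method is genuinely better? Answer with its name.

the peer-tutoring programme

Mid-term attendance lies on the pathway teaching method → mid-term attendance → outcome, so adjusting for it blocks the indirect effect. For the total causal effect of teaching method, use the unadjusted pooled rates.
Pooled: the peer-tutoring programme 81.2% vs the self-study programme 46.5%; the peer-tutoring programme is higher overall.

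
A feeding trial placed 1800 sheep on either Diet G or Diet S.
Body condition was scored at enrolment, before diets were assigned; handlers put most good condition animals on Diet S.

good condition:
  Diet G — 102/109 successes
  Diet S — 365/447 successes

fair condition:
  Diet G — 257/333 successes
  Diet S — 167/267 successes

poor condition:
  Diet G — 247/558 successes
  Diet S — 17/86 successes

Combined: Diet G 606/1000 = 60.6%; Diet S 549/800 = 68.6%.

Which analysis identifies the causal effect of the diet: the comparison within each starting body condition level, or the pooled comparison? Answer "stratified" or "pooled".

stratified

The imbalance in starting body condition arose from how sheep were allocated, not from anything the diet did; and starting body condition independently affects the outcome. The pooled gap is confounded — condition on starting body condition.
Within each level — good condition: 93.6% vs 81.7%; fair condition: 77.2% vs 62.5%; poor condition: 44.3% vs 19.8% — Diet G is higher every time.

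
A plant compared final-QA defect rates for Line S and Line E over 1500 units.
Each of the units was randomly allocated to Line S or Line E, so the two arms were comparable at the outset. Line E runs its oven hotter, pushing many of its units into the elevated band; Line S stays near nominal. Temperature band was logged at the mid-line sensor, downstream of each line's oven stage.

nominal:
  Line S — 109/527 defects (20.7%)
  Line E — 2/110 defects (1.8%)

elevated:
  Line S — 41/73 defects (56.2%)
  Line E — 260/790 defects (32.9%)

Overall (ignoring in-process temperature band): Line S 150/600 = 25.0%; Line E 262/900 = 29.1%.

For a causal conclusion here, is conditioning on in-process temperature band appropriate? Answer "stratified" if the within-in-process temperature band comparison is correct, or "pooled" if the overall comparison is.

The stratified and pooled comparisons disagree (Line E wins within each in-process temperature band; Line S wins overall), so the answer turns on the causal role of in-process temperature band.
In-process temperature band here is a post-treatment variable shaped by the line; conditioning on it would introduce bias rather than remove it. The overall comparison is the causal one.
Pooled: Line S 25.0% vs Line E 29.1%; Line S is lower overall.

pooled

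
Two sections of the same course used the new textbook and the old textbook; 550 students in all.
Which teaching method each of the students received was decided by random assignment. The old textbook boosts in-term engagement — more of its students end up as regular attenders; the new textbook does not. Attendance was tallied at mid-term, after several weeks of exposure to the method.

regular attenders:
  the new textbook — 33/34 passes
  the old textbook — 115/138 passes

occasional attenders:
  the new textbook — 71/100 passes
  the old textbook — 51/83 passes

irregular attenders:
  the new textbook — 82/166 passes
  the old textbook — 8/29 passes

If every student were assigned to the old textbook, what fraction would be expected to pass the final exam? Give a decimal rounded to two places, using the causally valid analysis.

0.70

Mid-term attendance lies on the pathway teaching method → mid-term attendance → outcome, so adjusting for it blocks the indirect effect. For the total causal effect of teaching method, use the unadjusted pooled rates.
So P(outcome | do(the old textbook)) is just the pooled rate for the old textbook: 174/250 = 0.696.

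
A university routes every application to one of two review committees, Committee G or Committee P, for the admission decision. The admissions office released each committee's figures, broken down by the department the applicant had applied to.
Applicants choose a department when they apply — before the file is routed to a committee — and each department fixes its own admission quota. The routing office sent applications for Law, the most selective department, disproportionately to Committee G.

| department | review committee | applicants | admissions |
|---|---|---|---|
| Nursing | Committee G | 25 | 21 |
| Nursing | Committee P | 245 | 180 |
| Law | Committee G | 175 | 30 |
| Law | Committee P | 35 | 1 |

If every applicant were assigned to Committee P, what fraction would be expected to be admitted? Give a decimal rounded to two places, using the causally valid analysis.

0.43

Department satisfies the back-door criterion: it is not a descendant of the review committee, and it blocks the spurious path from review committee to outcome. Adjusting for it (i.e., using the within-department rates) gives the causal effect.
Standardising Committee P to the population department mix: 0.562·180/245 + 0.438·1/35 = 0.426.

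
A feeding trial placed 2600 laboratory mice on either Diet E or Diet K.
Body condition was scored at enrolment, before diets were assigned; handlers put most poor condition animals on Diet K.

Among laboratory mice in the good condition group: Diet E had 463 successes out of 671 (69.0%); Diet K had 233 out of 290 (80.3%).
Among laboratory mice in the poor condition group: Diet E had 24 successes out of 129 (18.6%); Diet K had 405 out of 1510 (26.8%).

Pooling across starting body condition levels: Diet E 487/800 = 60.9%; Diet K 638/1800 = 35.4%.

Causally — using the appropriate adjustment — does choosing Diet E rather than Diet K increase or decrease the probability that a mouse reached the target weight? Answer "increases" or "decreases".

decreases

Within every starting body condition level Diet K has the higher rate, yet pooled Diet E does — Simpson's reversal.
Starting body condition differs across diets for reasons unrelated to any effect of the diet itself, and it separately predicts the outcome — a classic confounder. We must compare within starting body condition levels.
Within each level — good condition: 69.0% vs 80.3%; poor condition: 18.6% vs 26.8% — Diet K is higher every time.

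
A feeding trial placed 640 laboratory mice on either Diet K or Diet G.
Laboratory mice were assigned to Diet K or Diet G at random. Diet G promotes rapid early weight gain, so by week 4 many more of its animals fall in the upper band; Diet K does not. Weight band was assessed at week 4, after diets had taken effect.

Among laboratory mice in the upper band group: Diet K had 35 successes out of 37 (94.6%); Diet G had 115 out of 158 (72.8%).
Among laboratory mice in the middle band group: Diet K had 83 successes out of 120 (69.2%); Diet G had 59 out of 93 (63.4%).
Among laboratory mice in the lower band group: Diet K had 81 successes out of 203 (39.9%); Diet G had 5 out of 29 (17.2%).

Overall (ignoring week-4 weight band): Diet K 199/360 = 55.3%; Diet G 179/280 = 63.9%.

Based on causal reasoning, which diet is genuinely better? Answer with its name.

Diet G

The distribution of week-4 weight band is itself part of what the diet does — it is an intermediate outcome. Holding it fixed would remove that part of the effect; the total effect is the pooled difference.
Pooled: Diet K 55.3% vs Diet G 63.9%; Diet G is higher overall.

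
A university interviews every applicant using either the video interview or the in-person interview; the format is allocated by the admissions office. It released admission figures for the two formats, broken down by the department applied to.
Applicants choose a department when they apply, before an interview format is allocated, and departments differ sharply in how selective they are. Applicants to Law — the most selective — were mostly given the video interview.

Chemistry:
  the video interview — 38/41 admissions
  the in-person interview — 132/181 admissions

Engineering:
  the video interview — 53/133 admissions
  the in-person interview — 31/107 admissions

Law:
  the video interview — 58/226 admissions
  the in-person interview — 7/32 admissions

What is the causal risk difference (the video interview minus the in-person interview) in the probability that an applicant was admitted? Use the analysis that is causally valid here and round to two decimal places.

+0.11

Nothing the interview format does changes department; the imbalance is an allocation artefact. With department also predicting the outcome, the pooled figure is confounded, and the within-stratum comparison is the causal one.
Adjusting over the population distribution of department: 0.308·(0.927−0.729) + 0.333·(0.398−0.290) + 0.358·(0.257−0.219) = +0.111.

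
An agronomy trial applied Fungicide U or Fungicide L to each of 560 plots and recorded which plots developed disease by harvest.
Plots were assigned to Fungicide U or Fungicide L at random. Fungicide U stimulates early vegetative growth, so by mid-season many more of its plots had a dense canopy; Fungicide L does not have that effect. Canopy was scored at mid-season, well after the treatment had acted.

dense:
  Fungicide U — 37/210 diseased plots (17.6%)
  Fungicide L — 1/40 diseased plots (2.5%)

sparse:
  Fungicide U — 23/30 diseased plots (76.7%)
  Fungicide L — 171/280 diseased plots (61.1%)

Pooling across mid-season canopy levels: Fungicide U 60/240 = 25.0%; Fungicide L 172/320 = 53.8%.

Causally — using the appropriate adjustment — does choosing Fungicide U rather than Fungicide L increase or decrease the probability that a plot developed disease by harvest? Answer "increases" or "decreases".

Within every mid-season canopy level Fungicide L has the lower rate, yet pooled Fungicide U does — Simpson's reversal.
Because the fungicide influences mid-season canopy, mid-season canopy is a post-treatment mediator, not a confounder. Stratifying on it would bias the estimate; the causal effect is the crude pooled difference.
Pooled: Fungicide U 25.0% vs Fungicide L 53.8%; Fungicide U is lower overall.

decreases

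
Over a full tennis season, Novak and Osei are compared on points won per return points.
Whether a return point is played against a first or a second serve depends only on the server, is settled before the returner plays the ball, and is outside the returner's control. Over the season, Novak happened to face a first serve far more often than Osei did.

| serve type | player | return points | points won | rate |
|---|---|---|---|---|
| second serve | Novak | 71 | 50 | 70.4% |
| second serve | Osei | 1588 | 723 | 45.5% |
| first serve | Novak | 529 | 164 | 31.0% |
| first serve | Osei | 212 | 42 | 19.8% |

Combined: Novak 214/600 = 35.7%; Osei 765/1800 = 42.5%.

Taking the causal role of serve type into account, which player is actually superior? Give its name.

Novak

Novak is higher inside every serve type stratum but Osei is higher in aggregate. Whether to stratify depends on how serve type relates to the player.
The imbalance in serve type arose from how return points were allocated, not from anything the player did; and serve type independently affects the outcome. The pooled gap is confounded — condition on serve type.
Within each level — second serve: 70.4% vs 45.5%; first serve: 31.0% vs 19.8% — Novak is higher every time.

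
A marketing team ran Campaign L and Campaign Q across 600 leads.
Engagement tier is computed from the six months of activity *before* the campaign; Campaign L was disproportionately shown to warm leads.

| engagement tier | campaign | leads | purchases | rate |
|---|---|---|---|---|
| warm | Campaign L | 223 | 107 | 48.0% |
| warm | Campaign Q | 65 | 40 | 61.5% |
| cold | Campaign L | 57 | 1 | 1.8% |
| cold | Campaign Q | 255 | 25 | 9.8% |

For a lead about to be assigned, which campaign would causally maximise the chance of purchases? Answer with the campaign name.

Since engagement tier is a pre-existing factor (not a product of the campaign) and it affects the outcome on its own, it is a confounder. The stratified rates, not the pooled rate, identify the causal effect.
Within each level — warm: 48.0% vs 61.5%; cold: 1.8% vs 9.8% — Campaign Q is higher every time.

Campaign Q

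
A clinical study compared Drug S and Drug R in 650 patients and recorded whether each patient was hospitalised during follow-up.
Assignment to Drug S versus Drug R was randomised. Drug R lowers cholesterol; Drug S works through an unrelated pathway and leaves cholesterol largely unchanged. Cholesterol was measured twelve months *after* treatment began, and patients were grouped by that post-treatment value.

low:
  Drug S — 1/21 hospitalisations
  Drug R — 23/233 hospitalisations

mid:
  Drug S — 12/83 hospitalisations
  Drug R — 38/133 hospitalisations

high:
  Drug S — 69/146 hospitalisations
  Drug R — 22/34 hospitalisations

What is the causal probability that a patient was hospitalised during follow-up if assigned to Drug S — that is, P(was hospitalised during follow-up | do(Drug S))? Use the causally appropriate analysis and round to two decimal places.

The stratified and pooled comparisons disagree (Drug S wins within each cholesterol; Drug R wins overall), so the answer turns on the causal role of cholesterol.
Cholesterol is downstream of the drug. One should not condition on a consequence of treatment, so the overall rates are the right comparison.
So P(outcome | do(Drug S)) is just the pooled rate for Drug S: 82/250 = 0.328.

0.33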